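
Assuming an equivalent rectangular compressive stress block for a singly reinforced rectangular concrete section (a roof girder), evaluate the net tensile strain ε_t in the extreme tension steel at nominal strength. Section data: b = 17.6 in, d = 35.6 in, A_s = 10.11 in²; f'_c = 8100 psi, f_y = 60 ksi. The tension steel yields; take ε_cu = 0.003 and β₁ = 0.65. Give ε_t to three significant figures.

ε_t ≈ 0.0109

a = A_s f_y/(0.85 f'_c b) = 5.006 in.
β₁ = 0.65, so c = a/β₁ = 5.006/0.65 = 7.702 in.
From the linear strain diagram with ε_cu = 0.003: ε_t = 0.003 (d − c)/c = 0.003 × (35.6 − 7.702)/7.702 = 0.0109.
Since ε_t ≥ 0.005, the section is tension-controlled.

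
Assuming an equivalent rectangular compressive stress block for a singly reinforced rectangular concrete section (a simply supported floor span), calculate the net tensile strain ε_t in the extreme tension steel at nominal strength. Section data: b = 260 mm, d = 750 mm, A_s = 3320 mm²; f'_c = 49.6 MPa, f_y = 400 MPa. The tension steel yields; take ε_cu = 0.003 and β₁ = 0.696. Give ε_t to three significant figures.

a = A_s f_y/(0.85 f'_c b) = 121.15 mm.
β₁ = 0.696, so c = a/β₁ = 121.15/0.696 = 174.07 mm.
From the linear strain diagram with ε_cu = 0.003: ε_t = 0.003 (d − c)/c = 0.003 × (750 − 174.07)/174.07 = 0.00993.
Since ε_t ≥ 0.005, the section is tension-controlled.

ε_t ≈ 0.00993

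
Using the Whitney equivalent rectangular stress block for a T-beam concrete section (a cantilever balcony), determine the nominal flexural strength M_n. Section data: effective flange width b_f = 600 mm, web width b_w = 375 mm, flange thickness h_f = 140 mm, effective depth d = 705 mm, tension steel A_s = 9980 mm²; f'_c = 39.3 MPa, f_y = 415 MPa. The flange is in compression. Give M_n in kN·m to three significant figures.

M_n ≈ 2470 kN·m

Tension: T = A_s f_y = 9980 × 415 = 4141700 N.
Try a within the flange: a = T/(0.85 f'_c b_f) = 4141700/(0.85 × 39.3 × 600) = 206.64 mm.
a = 206.64 > h_f = 140 mm: the block extends into the web. Split into flange-overhang and web parts.
C_f = 0.85 f'_c (b_f − b_w) h_f = 0.85 × 39.3 × (600 − 375) × 140 = 1052258 N.
Remaining web compression depth: a_w = (T − C_f)/(0.85 f'_c b_w) = (4141700 − 1052258)/(0.85 × 39.3 × 375) = 246.63 mm.
M_n = C_f(d − h_f/2) + (T − C_f)(d − a_w/2) = 1052258 × (705 − 70) + 3089442 × (705 − 123.315) = 668.18 + 1797.08 = 2465.26 × 10⁶ N·mm.
M_n = 2465.26 kN·m.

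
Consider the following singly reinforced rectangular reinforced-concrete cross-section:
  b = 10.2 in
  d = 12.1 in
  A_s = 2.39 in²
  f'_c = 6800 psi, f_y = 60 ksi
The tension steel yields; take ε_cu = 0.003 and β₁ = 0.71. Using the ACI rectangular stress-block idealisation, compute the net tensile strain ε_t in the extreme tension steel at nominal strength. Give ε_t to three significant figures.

a = A_s f_y/(0.85 f'_c b) = 2.432 in.
β₁ = 0.71, so c = a/β₁ = 2.432/0.71 = 3.425 in.
From the linear strain diagram with ε_cu = 0.003: ε_t = 0.003 (d − c)/c = 0.003 × (12.1 − 3.425)/3.425 = 0.00760.
Since ε_t ≥ 0.005, the section is tension-controlled.

ε_t ≈ 0.00760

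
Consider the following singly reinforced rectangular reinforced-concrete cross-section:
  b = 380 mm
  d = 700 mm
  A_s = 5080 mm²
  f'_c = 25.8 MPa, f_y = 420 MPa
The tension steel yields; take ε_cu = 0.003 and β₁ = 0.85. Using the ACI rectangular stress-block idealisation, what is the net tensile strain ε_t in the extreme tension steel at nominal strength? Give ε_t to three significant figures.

ε_t ≈ 0.00397

a = A_s f_y/(0.85 f'_c b) = 256.03 mm.
β₁ = 0.85, so c = a/β₁ = 256.03/0.85 = 301.21 mm.
From the linear strain diagram with ε_cu = 0.003: ε_t = 0.003 (d − c)/c = 0.003 × (700 − 301.21)/301.21 = 0.00397.
ε_t < 0.004 — the section is over-reinforced for flexure under ACI limits.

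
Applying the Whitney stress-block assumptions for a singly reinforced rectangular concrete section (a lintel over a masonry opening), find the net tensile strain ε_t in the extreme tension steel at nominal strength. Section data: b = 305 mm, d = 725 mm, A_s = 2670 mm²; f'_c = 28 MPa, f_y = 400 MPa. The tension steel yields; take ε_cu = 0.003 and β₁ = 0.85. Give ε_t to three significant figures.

ε_t ≈ 0.00957

a = A_s f_y/(0.85 f'_c b) = 147.13 mm.
β₁ = 0.85, so c = a/β₁ = 147.13/0.85 = 173.09 mm.
From the linear strain diagram with ε_cu = 0.003: ε_t = 0.003 (d − c)/c = 0.003 × (725 − 173.09)/173.09 = 0.00957.
Since ε_t ≥ 0.005, the section is tension-controlled.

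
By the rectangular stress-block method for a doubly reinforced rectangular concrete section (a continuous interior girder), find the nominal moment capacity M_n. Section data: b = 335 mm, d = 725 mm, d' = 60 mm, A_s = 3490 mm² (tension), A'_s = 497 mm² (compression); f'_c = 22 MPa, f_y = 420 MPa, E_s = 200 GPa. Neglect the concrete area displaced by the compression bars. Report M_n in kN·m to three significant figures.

M_n ≈ 924 kN·m

Assume both tension and compression steel yield.
Net tension couple steel: A_s − A'_s = 2993 mm².
a = (A_s − A'_s) f_y / (0.85 f'_c b) = 1257060/(0.85 × 22 × 335) = 200.66 mm.
c = a/β₁ = 200.66/0.85 = 236.07 mm; ε'_s = 0.003(c − d')/c = 0.0022 ≥ f_y/E_s = 0.0021, so compression steel does yield.
M_n = (A_s − A'_s) f_y (d − a/2) + A'_s f_y (d − d') = [1257060 × (725 − 100.33) + 208740 × (725 − 60)] × 10⁻⁶ = 785.25 + 138.81 = 924.06 kN·m.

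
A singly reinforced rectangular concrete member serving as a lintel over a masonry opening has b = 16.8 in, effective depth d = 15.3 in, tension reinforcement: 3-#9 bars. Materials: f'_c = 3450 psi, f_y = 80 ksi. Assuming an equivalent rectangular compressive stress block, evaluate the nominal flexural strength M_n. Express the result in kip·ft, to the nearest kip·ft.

A_s = 3 × 1 = 3 in².
T = A_s f_y = 3 × 80 = 240 kips.
a = T/(0.85 f'_c b) = 240/(0.85 × 3.45 × 16.8) = 4.872 in.
M_n = T(d − a/2) = 240 × (15.3 − 2.436) = 3087.4 kip·in = 3087.4/12 = 257.28 kip·ft.

M_n ≈ 257 kip·ft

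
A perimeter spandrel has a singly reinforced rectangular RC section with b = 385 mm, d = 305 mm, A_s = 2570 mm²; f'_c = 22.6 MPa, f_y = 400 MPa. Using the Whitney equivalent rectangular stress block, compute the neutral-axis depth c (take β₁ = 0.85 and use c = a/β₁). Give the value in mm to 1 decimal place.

T = A_s f_y = 2570 × 400 = 1028000 N = 1028 kN.
Setting C = 0.85 f'_c a b equal to T: a = 1028000/(0.85 × 22.6 × 385) = 138.997 mm.
With β₁ = 0.85, c = a/β₁ = 138.997/0.85 = 163.5 mm.

c ≈ 163.5 mm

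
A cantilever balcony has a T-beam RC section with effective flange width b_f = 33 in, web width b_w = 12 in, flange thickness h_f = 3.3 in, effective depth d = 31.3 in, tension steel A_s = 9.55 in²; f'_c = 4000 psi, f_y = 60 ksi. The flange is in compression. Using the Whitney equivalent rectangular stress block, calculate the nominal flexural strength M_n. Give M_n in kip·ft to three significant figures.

Tension: T = A_s f_y = 9.55 × 60 = 573 kips.
Try a within the flange: a = T/(0.85 f'_c b_f) = 573/(0.85 × 4 × 33) = 5.107 in.
a = 5.107 > h_f = 3.3 in: the block extends into the web. Split into flange-overhang and web parts.
C_f = 0.85 f'_c (b_f − b_w) h_f = 0.85 × 4 × (33 − 12) × 3.3 = 235.6 kips.
Remaining web compression depth: a_w = (T − C_f)/(0.85 f'_c b_w) = (573 − 235.6)/(0.85 × 4 × 12) = 8.270 in.
M_n = C_f(d − h_f/2) + (T − C_f)(d − a_w/2) = 235.6 × (31.3 − 1.65) + 337.4 × (31.3 − 4.135) = 6985.5 + 9165.5 = 16151.0 kip·in.
M_n = 16151.0/12 = 1345.92 kip·ft.

M_n ≈ 1350 kip·ft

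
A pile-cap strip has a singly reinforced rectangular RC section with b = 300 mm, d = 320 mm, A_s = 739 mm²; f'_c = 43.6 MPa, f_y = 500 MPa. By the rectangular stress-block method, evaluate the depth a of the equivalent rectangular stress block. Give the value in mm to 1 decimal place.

a ≈ 33.2 mm

T = A_s f_y = 739 × 500 = 369500 N = 369.5 kN.
Setting C = 0.85 f'_c a b equal to T: a = 369500/(0.85 × 43.6 × 300) = 33.2 mm.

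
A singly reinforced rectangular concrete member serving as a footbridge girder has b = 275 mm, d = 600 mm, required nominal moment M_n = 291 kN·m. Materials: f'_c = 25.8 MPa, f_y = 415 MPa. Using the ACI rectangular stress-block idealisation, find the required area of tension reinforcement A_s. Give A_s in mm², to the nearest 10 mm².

A_s ≈ 1260 mm²

With M_n = 0.85 f'_c a b (d − a/2), solve the quadratic for a:
a = d − √(d² − 2M_n/(0.85 f'_c b)) = 600 − √(600² − 2 × 291×10⁶/(0.85 × 25.8 × 275)) = 86.68 mm.
A_s = 0.85 f'_c a b / f_y = 0.85 × 25.8 × 86.68 × 275 / 415 = 1259.6 mm².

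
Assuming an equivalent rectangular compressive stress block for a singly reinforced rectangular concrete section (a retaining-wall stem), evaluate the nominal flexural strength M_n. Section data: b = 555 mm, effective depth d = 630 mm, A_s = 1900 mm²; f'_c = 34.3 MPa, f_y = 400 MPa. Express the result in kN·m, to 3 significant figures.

T = A_s f_y = 1900 × 400 = 760000 N = 760 kN.
From C = T: a = T/(0.85 f'_c b) = 760000/(0.85 × 34.3 × 555) = 46.97 mm.
M_n = T(d − a/2) = 760 kN × (630 − 23.485) mm = 460.95 kN·m.

M_n ≈ 461 kN·m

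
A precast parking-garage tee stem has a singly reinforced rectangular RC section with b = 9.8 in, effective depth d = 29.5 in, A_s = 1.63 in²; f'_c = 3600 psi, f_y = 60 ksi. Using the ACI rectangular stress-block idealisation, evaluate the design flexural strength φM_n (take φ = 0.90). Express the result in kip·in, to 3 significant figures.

T = A_s f_y = 1.63 × 60 = 97.8 kips.
a = T/(0.85 f'_c b) = 97.8/(0.85 × 3.6 × 9.8) = 3.261 in.
M_n = T(d − a/2) = 97.8 × (29.5 − 1.6305) = 2725.6 kip·in.
φM_n = 0.90 × 2725.6 = 2453.0 kip·in.

φM_n ≈ 2450 kip·in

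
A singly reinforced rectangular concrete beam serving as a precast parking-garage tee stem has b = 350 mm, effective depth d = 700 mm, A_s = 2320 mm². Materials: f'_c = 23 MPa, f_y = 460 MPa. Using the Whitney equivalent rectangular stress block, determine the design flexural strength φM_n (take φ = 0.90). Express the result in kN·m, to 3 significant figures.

φM_n ≈ 597 kN·m

T = A_s f_y = 2320 × 460 = 1067200 N = 1067.2 kN.
From C = T: a = T/(0.85 f'_c b) = 1067200/(0.85 × 23 × 350) = 155.97 mm.
M_n = T(d − a/2) = 1067.2 kN × (700 − 77.985) mm = 663.81 kN·m.
φM_n = 0.90 × 663.81 = 597.43 kN·m.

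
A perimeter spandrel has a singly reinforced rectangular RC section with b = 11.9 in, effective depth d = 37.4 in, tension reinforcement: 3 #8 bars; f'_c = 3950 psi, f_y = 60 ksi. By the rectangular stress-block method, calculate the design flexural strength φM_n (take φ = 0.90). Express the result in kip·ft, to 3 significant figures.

A_s = 3 × 0.79 = 2.37 in².
T = A_s f_y = 2.37 × 60 = 142.2 kips.
a = T/(0.85 f'_c b) = 142.2/(0.85 × 3.95 × 11.9) = 3.559 in.
M_n = T(d − a/2) = 142.2 × (37.4 − 1.7795) = 5065.2 kip·in = 5065.2/12 = 422.10 kip·ft.
φM_n = 0.90 × 422.10 = 379.89 kip·ft.

φM_n ≈ 380 kip·ft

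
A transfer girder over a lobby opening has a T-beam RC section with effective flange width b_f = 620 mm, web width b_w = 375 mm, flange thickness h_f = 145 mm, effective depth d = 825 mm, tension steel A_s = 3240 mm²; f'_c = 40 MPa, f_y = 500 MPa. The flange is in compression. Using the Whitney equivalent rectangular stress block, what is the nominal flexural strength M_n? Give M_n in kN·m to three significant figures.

M_n ≈ 1270 kN·m

Tension: T = A_s f_y = 3240 × 500 = 1620000 N.
Try a within the flange: a = T/(0.85 f'_c b_f) = 1620000/(0.85 × 40 × 620) = 76.85 mm.
Since a = 76.85 ≤ h_f = 145 mm, the stress block lies entirely in the flange; analyse as a rectangular beam of width b_f.
M_n = T(d − a/2) = 1620000 × (825 − 38.425) = 1274.25 × 10⁶ N·mm.
M_n = 1274.25 kN·m.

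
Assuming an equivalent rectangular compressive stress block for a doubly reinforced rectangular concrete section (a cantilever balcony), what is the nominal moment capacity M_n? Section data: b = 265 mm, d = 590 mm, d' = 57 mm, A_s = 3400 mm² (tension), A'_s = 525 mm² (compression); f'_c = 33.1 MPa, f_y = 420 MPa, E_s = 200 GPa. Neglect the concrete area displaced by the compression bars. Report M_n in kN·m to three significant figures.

Assume both tension and compression steel yield.
Net tension couple steel: A_s − A'_s = 2875 mm².
a = (A_s − A'_s) f_y / (0.85 f'_c b) = 1207500/(0.85 × 33.1 × 265) = 161.95 mm.
c = a/β₁ = 161.95/0.814 = 198.96 mm; ε'_s = 0.003(c − d')/c = 0.0021 ≥ f_y/E_s = 0.0021, so compression steel does yield.
M_n = (A_s − A'_s) f_y (d − a/2) + A'_s f_y (d − d') = [1207500 × (590 − 80.975) + 220500 × (590 − 57)] × 10⁻⁶ = 614.65 + 117.53 = 732.18 kN·m.

M_n ≈ 732 kN·m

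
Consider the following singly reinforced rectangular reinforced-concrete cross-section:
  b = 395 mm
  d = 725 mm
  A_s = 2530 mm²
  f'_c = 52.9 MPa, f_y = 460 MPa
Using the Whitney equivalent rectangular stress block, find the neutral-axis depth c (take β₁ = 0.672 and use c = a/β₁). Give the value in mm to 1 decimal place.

c ≈ 97.5 mm

T = A_s f_y = 2530 × 460 = 1163800 N = 1163.8 kN.
Setting C = 0.85 f'_c a b equal to T: a = 1163800/(0.85 × 52.9 × 395) = 65.525 mm.
With β₁ = 0.672, c = a/β₁ = 65.525/0.672 = 97.5 mm.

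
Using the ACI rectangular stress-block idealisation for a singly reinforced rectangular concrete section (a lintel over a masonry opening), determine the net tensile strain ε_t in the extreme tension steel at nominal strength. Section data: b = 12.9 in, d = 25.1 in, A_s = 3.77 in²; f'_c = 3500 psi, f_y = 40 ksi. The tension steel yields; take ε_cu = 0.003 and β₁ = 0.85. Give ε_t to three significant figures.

a = A_s f_y/(0.85 f'_c b) = 3.929 in.
β₁ = 0.85, so c = a/β₁ = 3.929/0.85 = 4.622 in.
From the linear strain diagram with ε_cu = 0.003: ε_t = 0.003 (d − c)/c = 0.003 × (25.1 − 4.622)/4.622 = 0.0133.
Since ε_t ≥ 0.005, the section is tension-controlled.

ε_t ≈ 0.0133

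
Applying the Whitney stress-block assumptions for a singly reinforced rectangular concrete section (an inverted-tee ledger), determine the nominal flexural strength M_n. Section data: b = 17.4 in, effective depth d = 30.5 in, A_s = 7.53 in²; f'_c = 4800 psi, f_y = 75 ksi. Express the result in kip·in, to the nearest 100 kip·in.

M_n ≈ 15000 kip·in

T = A_s f_y = 7.53 × 75 = 564.75 kips.
a = T/(0.85 f'_c b) = 564.75/(0.85 × 4.8 × 17.4) = 7.955 in.
M_n = T(d − a/2) = 564.75 × (30.5 − 3.9775) = 14978.6 kip·in.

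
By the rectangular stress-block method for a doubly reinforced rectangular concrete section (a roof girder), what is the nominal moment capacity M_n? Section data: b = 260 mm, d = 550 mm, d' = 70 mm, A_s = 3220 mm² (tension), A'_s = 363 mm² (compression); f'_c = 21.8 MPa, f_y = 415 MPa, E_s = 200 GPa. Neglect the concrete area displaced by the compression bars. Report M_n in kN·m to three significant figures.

Assume both tension and compression steel yield.
Net tension couple steel: A_s − A'_s = 2857 mm².
a = (A_s − A'_s) f_y / (0.85 f'_c b) = 1185655/(0.85 × 21.8 × 260) = 246.10 mm.
c = a/β₁ = 246.10/0.85 = 289.53 mm; ε'_s = 0.003(c − d')/c = 0.0023 ≥ f_y/E_s = 0.0021, so compression steel does yield.
M_n = (A_s − A'_s) f_y (d − a/2) + A'_s f_y (d − d') = [1185655 × (550 − 123.05) + 150645 × (550 − 70)] × 10⁻⁶ = 506.22 + 72.31 = 578.53 kN·m.

M_n ≈ 579 kN·m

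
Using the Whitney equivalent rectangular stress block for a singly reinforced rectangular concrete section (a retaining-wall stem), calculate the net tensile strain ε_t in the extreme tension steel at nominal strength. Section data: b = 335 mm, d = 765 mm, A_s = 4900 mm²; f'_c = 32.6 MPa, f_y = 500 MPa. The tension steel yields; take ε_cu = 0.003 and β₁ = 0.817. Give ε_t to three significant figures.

a = A_s f_y/(0.85 f'_c b) = 263.93 mm.
β₁ = 0.817, so c = a/β₁ = 263.93/0.817 = 323.05 mm.
From the linear strain diagram with ε_cu = 0.003: ε_t = 0.003 (d − c)/c = 0.003 × (765 − 323.05)/323.05 = 0.00410.
ε_t is between 0.004 and 0.005 — transition zone.

ε_t ≈ 0.00410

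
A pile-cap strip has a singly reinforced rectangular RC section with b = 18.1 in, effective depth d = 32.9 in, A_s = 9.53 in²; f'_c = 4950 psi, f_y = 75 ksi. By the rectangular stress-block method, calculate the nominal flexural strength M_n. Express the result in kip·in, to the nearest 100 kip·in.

T = A_s f_y = 9.53 × 75 = 714.75 kips.
a = T/(0.85 f'_c b) = 714.75/(0.85 × 4.95 × 18.1) = 9.385 in.
M_n = T(d − a/2) = 714.75 × (32.9 − 4.6925) = 20161.3 kip·in.

M_n ≈ 20200 kip·in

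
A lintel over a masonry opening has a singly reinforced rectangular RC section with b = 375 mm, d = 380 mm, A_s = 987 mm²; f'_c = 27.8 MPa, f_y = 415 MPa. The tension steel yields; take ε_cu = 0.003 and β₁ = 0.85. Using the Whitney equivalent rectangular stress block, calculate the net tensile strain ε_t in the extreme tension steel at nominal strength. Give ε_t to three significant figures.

a = A_s f_y/(0.85 f'_c b) = 46.22 mm.
β₁ = 0.85, so c = a/β₁ = 46.22/0.85 = 54.38 mm.
From the linear strain diagram with ε_cu = 0.003: ε_t = 0.003 (d − c)/c = 0.003 × (380 − 54.38)/54.38 = 0.0180.
Since ε_t ≥ 0.005, the section is tension-controlled.

ε_t ≈ 0.0180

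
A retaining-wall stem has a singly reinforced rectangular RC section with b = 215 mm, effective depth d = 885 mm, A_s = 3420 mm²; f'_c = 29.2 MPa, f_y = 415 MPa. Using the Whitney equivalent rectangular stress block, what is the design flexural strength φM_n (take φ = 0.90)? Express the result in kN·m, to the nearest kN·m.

T = A_s f_y = 3420 × 415 = 1419300 N = 1419.3 kN.
From C = T: a = T/(0.85 f'_c b) = 1419300/(0.85 × 29.2 × 215) = 265.97 mm.
M_n = T(d − a/2) = 1419.3 kN × (885 − 132.985) mm = 1067.33 kN·m.
φM_n = 0.90 × 1067.33 = 960.60 kN·m.

φM_n ≈ 961 kN·m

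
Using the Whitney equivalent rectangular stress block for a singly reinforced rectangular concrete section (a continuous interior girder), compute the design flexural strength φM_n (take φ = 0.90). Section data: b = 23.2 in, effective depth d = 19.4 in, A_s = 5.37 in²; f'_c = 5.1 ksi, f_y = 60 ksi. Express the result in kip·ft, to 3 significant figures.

φM_n ≈ 430 kip·ft

T = A_s f_y = 5.37 × 60 = 322.2 kips.
a = T/(0.85 f'_c b) = 322.2/(0.85 × 5.1 × 23.2) = 3.204 in.
M_n = T(d − a/2) = 322.2 × (19.4 − 1.602) = 5734.5 kip·in = 5734.5/12 = 477.88 kip·ft.
φM_n = 0.90 × 477.88 = 430.09 kip·ft.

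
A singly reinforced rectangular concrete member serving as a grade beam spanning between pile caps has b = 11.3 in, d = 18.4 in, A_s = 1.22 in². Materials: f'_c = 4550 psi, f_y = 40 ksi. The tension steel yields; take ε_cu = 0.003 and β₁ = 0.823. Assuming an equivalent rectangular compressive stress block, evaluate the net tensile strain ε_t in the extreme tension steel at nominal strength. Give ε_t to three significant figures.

a = A_s f_y/(0.85 f'_c b) = 1.117 in.
β₁ = 0.823, so c = a/β₁ = 1.117/0.823 = 1.357 in.
From the linear strain diagram with ε_cu = 0.003: ε_t = 0.003 (d − c)/c = 0.003 × (18.4 − 1.357)/1.357 = 0.0377.
Since ε_t ≥ 0.005, the section is tension-controlled.

ε_t ≈ 0.0377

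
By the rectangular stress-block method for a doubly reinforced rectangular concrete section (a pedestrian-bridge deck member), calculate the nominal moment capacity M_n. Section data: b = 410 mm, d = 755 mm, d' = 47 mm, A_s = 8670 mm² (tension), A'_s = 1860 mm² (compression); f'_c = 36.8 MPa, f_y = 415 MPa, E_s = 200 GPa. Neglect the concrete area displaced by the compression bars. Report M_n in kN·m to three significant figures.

Assume both tension and compression steel yield.
Net tension couple steel: A_s − A'_s = 6810 mm².
a = (A_s − A'_s) f_y / (0.85 f'_c b) = 2826150/(0.85 × 36.8 × 410) = 220.37 mm.
c = a/β₁ = 220.37/0.787 = 280.01 mm; ε'_s = 0.003(c − d')/c = 0.0025 ≥ f_y/E_s = 0.0021, so compression steel does yield.
M_n = (A_s − A'_s) f_y (d − a/2) + A'_s f_y (d − d') = [2826150 × (755 − 110.185) + 771900 × (755 − 47)] × 10⁻⁶ = 1822.34 + 546.51 = 2368.85 kN·m.

M_n ≈ 2370 kN·m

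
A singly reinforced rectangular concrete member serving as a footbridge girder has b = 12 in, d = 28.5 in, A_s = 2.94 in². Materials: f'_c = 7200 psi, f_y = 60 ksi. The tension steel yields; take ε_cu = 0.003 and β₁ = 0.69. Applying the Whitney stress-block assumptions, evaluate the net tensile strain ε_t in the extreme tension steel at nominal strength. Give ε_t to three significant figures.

ε_t ≈ 0.0216

a = A_s f_y/(0.85 f'_c b) = 2.402 in.
β₁ = 0.69, so c = a/β₁ = 2.402/0.69 = 3.481 in.
From the linear strain diagram with ε_cu = 0.003: ε_t = 0.003 (d − c)/c = 0.003 × (28.5 − 3.481)/3.481 = 0.0216.
Since ε_t ≥ 0.005, the section is tension-controlled.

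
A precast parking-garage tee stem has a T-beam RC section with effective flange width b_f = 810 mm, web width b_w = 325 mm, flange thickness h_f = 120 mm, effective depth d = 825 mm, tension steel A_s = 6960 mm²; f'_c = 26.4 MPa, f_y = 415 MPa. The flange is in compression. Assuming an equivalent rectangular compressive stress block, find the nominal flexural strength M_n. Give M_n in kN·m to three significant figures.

M_n ≈ 2130 kN·m

Tension: T = A_s f_y = 6960 × 415 = 2888400 N.
Try a within the flange: a = T/(0.85 f'_c b_f) = 2888400/(0.85 × 26.4 × 810) = 158.91 mm.
a = 158.91 > h_f = 120 mm: the block extends into the web. Split into flange-overhang and web parts.
C_f = 0.85 f'_c (b_f − b_w) h_f = 0.85 × 26.4 × (810 − 325) × 120 = 1306008 N.
Remaining web compression depth: a_w = (T − C_f)/(0.85 f'_c b_w) = (2888400 − 1306008)/(0.85 × 26.4 × 325) = 216.97 mm.
M_n = C_f(d − h_f/2) + (T − C_f)(d − a_w/2) = 1306008 × (825 − 60) + 1582392 × (825 − 108.485) = 999.10 + 1133.81 = 2132.91 × 10⁶ N·mm.
M_n = 2132.91 kN·m.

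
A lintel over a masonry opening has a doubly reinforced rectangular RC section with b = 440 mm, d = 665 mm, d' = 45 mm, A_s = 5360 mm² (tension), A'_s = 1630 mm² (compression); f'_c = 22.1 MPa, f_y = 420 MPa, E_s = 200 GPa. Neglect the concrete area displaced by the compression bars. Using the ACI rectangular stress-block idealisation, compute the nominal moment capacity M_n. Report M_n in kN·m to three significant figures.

Assume both tension and compression steel yield.
Net tension couple steel: A_s − A'_s = 3730 mm².
a = (A_s − A'_s) f_y / (0.85 f'_c b) = 1566600/(0.85 × 22.1 × 440) = 189.54 mm.
c = a/β₁ = 189.54/0.85 = 222.99 mm; ε'_s = 0.003(c − d')/c = 0.0024 ≥ f_y/E_s = 0.0021, so compression steel does yield.
M_n = (A_s − A'_s) f_y (d − a/2) + A'_s f_y (d − d') = [1566600 × (665 − 94.77) + 684600 × (665 − 45)] × 10⁻⁶ = 893.32 + 424.45 = 1317.77 kN·m.

M_n ≈ 1320 kN·m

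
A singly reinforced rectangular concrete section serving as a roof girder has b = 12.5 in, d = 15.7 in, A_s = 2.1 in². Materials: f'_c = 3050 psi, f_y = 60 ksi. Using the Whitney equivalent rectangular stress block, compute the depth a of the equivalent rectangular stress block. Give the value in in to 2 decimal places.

T = A_s f_y = 2.1 × 60 = 126 kips.
a = T/(0.85 f'_c b) = 126/(0.85 × 3.05 × 12.5) = 3.89 in.

a ≈ 3.89 in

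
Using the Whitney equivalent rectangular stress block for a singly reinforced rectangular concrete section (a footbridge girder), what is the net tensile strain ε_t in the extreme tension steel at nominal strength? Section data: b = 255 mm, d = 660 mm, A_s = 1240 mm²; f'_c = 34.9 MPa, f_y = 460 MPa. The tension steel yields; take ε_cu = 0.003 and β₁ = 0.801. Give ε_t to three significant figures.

a = A_s f_y/(0.85 f'_c b) = 75.40 mm.
β₁ = 0.801, so c = a/β₁ = 75.40/0.801 = 94.13 mm.
From the linear strain diagram with ε_cu = 0.003: ε_t = 0.003 (d − c)/c = 0.003 × (660 − 94.13)/94.13 = 0.0180.
Since ε_t ≥ 0.005, the section is tension-controlled.

ε_t ≈ 0.0180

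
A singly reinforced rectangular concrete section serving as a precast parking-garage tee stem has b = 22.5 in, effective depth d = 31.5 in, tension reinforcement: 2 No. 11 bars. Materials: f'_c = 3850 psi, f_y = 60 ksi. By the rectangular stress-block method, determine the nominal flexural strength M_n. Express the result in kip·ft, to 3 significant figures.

M_n ≈ 472 kip·ft

A_s = 2 × 1.56 = 3.12 in².
T = A_s f_y = 3.12 × 60 = 187.2 kips.
a = T/(0.85 f'_c b) = 187.2/(0.85 × 3.85 × 22.5) = 2.542 in.
M_n = T(d − a/2) = 187.2 × (31.5 − 1.271) = 5658.9 kip·in = 5658.9/12 = 471.58 kip·ft.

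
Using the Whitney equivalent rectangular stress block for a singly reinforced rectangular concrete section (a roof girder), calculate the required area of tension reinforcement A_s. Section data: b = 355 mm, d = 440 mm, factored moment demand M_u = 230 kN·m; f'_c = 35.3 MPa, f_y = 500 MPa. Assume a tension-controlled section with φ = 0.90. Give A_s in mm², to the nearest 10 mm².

A_s ≈ 1240 mm²

M_n = M_u/φ = 230/0.90 = 255.556 kN·m.
With M_n = 0.85 f'_c a b (d − a/2), solve the quadratic for a:
a = d − √(d² − 2M_n/(0.85 f'_c b)) = 440 − √(440² − 2 × 255.556×10⁶/(0.85 × 35.3 × 355)) = 58.40 mm.
A_s = 0.85 f'_c a b / f_y = 0.85 × 35.3 × 58.40 × 355 / 500 = 1244.1 mm².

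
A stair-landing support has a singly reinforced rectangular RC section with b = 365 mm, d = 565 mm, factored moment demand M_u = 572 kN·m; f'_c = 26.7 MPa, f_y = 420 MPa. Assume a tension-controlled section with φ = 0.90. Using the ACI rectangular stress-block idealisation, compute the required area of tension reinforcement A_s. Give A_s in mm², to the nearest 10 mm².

M_n = M_u/φ = 572/0.90 = 635.556 kN·m.
With M_n = 0.85 f'_c a b (d − a/2), solve the quadratic for a:
a = d − √(d² − 2M_n/(0.85 f'_c b)) = 565 − √(565² − 2 × 635.556×10⁶/(0.85 × 26.7 × 365)) = 157.84 mm.
A_s = 0.85 f'_c a b / f_y = 0.85 × 26.7 × 157.84 × 365 / 420 = 3113.1 mm².

A_s ≈ 3110 mm²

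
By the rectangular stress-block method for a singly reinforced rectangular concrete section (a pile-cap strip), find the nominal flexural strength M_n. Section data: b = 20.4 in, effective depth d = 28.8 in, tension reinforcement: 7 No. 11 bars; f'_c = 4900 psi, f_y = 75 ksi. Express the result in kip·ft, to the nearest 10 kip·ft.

M_n ≈ 1640 kip·ft

A_s = 7 × 1.56 = 10.92 in².
T = A_s f_y = 10.92 × 75 = 819 kips.
a = T/(0.85 f'_c b) = 819/(0.85 × 4.9 × 20.4) = 9.639 in.
M_n = T(d − a/2) = 819 × (28.8 − 4.8195) = 19640.0 kip·in = 19640.0/12 = 1636.67 kip·ft.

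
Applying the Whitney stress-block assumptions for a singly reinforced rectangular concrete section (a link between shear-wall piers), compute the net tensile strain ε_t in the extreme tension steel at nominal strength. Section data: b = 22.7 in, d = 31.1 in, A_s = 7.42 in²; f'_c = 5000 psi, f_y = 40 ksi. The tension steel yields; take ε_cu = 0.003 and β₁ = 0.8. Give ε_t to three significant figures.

a = A_s f_y/(0.85 f'_c b) = 3.076 in.
β₁ = 0.8, so c = a/β₁ = 3.076/0.8 = 3.845 in.
From the linear strain diagram with ε_cu = 0.003: ε_t = 0.003 (d − c)/c = 0.003 × (31.1 − 3.845)/3.845 = 0.0213.
Since ε_t ≥ 0.005, the section is tension-controlled.

ε_t ≈ 0.0213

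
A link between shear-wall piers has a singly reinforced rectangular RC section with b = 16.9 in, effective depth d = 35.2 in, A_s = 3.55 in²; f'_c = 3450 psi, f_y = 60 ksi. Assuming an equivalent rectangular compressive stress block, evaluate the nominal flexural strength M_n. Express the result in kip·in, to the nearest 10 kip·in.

T = A_s f_y = 3.55 × 60 = 213 kips.
a = T/(0.85 f'_c b) = 213/(0.85 × 3.45 × 16.9) = 4.298 in.
M_n = T(d − a/2) = 213 × (35.2 − 2.149) = 7039.9 kip·in.

M_n ≈ 7040 kip·in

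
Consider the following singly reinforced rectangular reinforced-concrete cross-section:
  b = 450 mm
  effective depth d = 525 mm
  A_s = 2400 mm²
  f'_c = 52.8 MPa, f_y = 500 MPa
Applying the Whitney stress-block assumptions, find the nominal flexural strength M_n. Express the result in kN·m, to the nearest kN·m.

M_n ≈ 594 kN·m

T = A_s f_y = 2400 × 500 = 1200000 N = 1200 kN.
From C = T: a = T/(0.85 f'_c b) = 1200000/(0.85 × 52.8 × 450) = 59.42 mm.
M_n = T(d − a/2) = 1200 kN × (525 − 29.71) mm = 594.35 kN·m.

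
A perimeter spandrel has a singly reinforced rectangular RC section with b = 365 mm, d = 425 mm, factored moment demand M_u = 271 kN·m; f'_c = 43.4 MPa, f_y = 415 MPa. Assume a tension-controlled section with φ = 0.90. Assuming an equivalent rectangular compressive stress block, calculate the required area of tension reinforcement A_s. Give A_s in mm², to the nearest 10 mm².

A_s ≈ 1830 mm²

M_n = M_u/φ = 271/0.90 = 301.111 kN·m.
With M_n = 0.85 f'_c a b (d − a/2), solve the quadratic for a:
a = d − √(d² − 2M_n/(0.85 f'_c b)) = 425 − √(425² − 2 × 301.111×10⁶/(0.85 × 43.4 × 365)) = 56.35 mm.
A_s = 0.85 f'_c a b / f_y = 0.85 × 43.4 × 56.35 × 365 / 415 = 1828.3 mm².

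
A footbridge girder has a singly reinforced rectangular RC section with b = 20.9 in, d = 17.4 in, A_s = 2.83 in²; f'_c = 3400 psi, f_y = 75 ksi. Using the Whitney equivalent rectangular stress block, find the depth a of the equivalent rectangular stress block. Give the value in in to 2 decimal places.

T = A_s f_y = 2.83 × 75 = 212.25 kips.
a = T/(0.85 f'_c b) = 212.25/(0.85 × 3.4 × 20.9) = 3.51 in.

a ≈ 3.51 in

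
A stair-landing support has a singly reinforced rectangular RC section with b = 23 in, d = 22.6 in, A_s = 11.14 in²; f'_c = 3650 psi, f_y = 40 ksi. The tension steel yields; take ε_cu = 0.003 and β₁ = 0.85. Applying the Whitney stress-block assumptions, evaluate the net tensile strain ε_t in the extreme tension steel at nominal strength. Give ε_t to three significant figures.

ε_t ≈ 0.00623

a = A_s f_y/(0.85 f'_c b) = 6.245 in.
β₁ = 0.85, so c = a/β₁ = 6.245/0.85 = 7.347 in.
From the linear strain diagram with ε_cu = 0.003: ε_t = 0.003 (d − c)/c = 0.003 × (22.6 − 7.347)/7.347 = 0.00623.
Since ε_t ≥ 0.005, the section is tension-controlled.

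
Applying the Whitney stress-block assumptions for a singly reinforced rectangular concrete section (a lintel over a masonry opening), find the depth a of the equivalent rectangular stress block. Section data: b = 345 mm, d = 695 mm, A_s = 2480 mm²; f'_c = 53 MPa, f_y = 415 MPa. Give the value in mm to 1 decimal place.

T = A_s f_y = 2480 × 415 = 1029200 N = 1029.2 kN.
Setting C = 0.85 f'_c a b equal to T: a = 1029200/(0.85 × 53 × 345) = 66.2 mm.

a ≈ 66.2 mm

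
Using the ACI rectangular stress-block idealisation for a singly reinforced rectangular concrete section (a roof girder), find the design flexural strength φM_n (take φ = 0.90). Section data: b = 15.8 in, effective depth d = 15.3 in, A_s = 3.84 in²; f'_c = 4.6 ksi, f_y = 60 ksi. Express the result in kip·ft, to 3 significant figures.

φM_n ≈ 232 kip·ft

T = A_s f_y = 3.84 × 60 = 230.4 kips.
a = T/(0.85 f'_c b) = 230.4/(0.85 × 4.6 × 15.8) = 3.729 in.
M_n = T(d − a/2) = 230.4 × (15.3 − 1.8645) = 3095.5 kip·in = 3095.5/12 = 257.96 kip·ft.
φM_n = 0.90 × 257.96 = 232.16 kip·ft.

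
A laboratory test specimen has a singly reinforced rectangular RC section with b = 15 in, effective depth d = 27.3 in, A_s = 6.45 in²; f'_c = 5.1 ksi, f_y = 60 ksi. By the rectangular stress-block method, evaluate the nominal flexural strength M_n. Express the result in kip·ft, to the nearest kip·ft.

M_n ≈ 784 kip·ft

T = A_s f_y = 6.45 × 60 = 387 kips.
a = T/(0.85 f'_c b) = 387/(0.85 × 5.1 × 15) = 5.952 in.
M_n = T(d − a/2) = 387 × (27.3 − 2.976) = 9413.4 kip·in = 9413.4/12 = 784.45 kip·ft.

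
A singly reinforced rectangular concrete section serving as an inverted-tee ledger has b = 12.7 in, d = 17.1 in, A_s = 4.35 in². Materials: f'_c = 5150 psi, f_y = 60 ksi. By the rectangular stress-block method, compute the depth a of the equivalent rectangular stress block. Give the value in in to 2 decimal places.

T = A_s f_y = 4.35 × 60 = 261 kips.
a = T/(0.85 f'_c b) = 261/(0.85 × 5.15 × 12.7) = 4.69 in.

a ≈ 4.69 in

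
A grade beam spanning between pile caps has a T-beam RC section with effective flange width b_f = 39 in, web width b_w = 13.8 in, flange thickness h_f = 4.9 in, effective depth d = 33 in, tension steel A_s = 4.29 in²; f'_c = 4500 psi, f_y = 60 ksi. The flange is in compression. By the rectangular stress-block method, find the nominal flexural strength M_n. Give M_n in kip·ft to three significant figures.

M_n ≈ 689 kip·ft

Tension: T = A_s f_y = 4.29 × 60 = 257.4 kips.
Try a within the flange: a = T/(0.85 f'_c b_f) = 257.4/(0.85 × 4.5 × 39) = 1.725 in.
Since a = 1.725 ≤ h_f = 4.9 in, the stress block lies entirely in the flange; analyse as a rectangular beam of width b_f.
M_n = T(d − a/2) = 257.4 × (33 − 0.8625) = 8272.2 kip·in.
M_n = 8272.2/12 = 689.35 kip·ft.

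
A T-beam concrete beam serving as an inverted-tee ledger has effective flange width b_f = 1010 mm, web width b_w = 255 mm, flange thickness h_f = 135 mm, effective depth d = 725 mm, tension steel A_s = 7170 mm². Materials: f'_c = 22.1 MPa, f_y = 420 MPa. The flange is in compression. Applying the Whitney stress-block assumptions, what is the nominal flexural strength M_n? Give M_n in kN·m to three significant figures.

Tension: T = A_s f_y = 7170 × 420 = 3011400 N.
Try a within the flange: a = T/(0.85 f'_c b_f) = 3011400/(0.85 × 22.1 × 1010) = 158.72 mm.
a = 158.72 > h_f = 135 mm: the block extends into the web. Split into flange-overhang and web parts.
C_f = 0.85 f'_c (b_f − b_w) h_f = 0.85 × 22.1 × (1010 − 255) × 135 = 1914661 N.
Remaining web compression depth: a_w = (T − C_f)/(0.85 f'_c b_w) = (3011400 − 1914661)/(0.85 × 22.1 × 255) = 228.96 mm.
M_n = C_f(d − h_f/2) + (T − C_f)(d − a_w/2) = 1914661 × (725 − 67.5) + 1096739 × (725 − 114.48) = 1258.89 + 669.58 = 1928.47 × 10⁶ N·mm.
M_n = 1928.47 kN·m.

M_n ≈ 1930 kN·m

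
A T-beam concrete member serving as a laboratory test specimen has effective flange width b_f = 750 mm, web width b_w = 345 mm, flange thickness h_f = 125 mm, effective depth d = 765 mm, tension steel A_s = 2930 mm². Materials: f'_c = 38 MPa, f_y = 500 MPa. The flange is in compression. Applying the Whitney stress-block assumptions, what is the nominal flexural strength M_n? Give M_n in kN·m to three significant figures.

Tension: T = A_s f_y = 2930 × 500 = 1465000 N.
Try a within the flange: a = T/(0.85 f'_c b_f) = 1465000/(0.85 × 38 × 750) = 60.47 mm.
Since a = 60.47 ≤ h_f = 125 mm, the stress block lies entirely in the flange; analyse as a rectangular beam of width b_f.
M_n = T(d − a/2) = 1465000 × (765 − 30.235) = 1076.43 × 10⁶ N·mm.
M_n = 1076.43 kN·m.

M_n ≈ 1080 kN·m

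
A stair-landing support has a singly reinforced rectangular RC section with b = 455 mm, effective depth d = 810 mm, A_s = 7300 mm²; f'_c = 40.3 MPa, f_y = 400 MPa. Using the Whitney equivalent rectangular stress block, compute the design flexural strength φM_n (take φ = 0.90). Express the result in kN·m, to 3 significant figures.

T = A_s f_y = 7300 × 400 = 2920000 N = 2920 kN.
From C = T: a = T/(0.85 f'_c b) = 2920000/(0.85 × 40.3 × 455) = 187.35 mm.
M_n = T(d − a/2) = 2920 kN × (810 − 93.675) mm = 2091.67 kN·m.
φM_n = 0.90 × 2091.67 = 1882.50 kN·m.

φM_n ≈ 1880 kN·m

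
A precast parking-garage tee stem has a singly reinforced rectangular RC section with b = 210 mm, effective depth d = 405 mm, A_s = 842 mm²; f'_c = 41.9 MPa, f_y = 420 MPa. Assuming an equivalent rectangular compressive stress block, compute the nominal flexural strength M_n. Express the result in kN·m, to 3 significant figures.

M_n ≈ 135 kN·m

T = A_s f_y = 842 × 420 = 353640 N = 353.64 kN.
From C = T: a = T/(0.85 f'_c b) = 353640/(0.85 × 41.9 × 210) = 47.28 mm.
M_n = T(d − a/2) = 353.64 kN × (405 − 23.64) mm = 134.86 kN·m.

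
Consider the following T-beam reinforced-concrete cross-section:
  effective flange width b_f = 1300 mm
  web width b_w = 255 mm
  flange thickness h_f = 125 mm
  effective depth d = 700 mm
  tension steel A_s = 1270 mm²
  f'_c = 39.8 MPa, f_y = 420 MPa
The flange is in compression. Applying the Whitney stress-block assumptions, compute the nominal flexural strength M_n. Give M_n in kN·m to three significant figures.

Tension: T = A_s f_y = 1270 × 420 = 533400 N.
Try a within the flange: a = T/(0.85 f'_c b_f) = 533400/(0.85 × 39.8 × 1300) = 12.13 mm.
Since a = 12.13 ≤ h_f = 125 mm, the stress block lies entirely in the flange; analyse as a rectangular beam of width b_f.
M_n = T(d − a/2) = 533400 × (700 − 6.065) = 370.14 × 10⁶ N·mm.
M_n = 370.14 kN·m.

M_n ≈ 370 kN·m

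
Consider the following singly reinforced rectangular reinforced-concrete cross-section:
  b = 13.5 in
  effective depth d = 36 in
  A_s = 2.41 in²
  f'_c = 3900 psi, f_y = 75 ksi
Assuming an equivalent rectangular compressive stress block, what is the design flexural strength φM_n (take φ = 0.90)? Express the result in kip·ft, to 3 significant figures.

φM_n ≈ 461 kip·ft

T = A_s f_y = 2.41 × 75 = 180.75 kips.
a = T/(0.85 f'_c b) = 180.75/(0.85 × 3.9 × 13.5) = 4.039 in.
M_n = T(d − a/2) = 180.75 × (36 − 2.0195) = 6142.0 kip·in = 6142.0/12 = 511.83 kip·ft.
φM_n = 0.90 × 511.83 = 460.65 kip·ft.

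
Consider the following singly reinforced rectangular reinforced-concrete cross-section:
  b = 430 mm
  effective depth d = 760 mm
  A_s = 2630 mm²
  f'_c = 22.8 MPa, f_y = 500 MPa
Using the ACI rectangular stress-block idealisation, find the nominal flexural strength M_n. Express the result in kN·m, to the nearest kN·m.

M_n ≈ 896 kN·m

T = A_s f_y = 2630 × 500 = 1315000 N = 1315 kN.
From C = T: a = T/(0.85 f'_c b) = 1315000/(0.85 × 22.8 × 430) = 157.80 mm.
M_n = T(d − a/2) = 1315 kN × (760 − 78.9) mm = 895.65 kN·m.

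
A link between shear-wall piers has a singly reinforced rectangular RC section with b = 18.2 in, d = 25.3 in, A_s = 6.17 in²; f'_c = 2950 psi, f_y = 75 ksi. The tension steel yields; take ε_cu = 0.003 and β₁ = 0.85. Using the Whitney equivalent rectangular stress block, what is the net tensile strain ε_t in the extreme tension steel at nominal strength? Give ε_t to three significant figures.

a = A_s f_y/(0.85 f'_c b) = 10.140 in.
β₁ = 0.85, so c = a/β₁ = 10.140/0.85 = 11.929 in.
From the linear strain diagram with ε_cu = 0.003: ε_t = 0.003 (d − c)/c = 0.003 × (25.3 − 11.929)/11.929 = 0.00336.
ε_t < 0.004 — the section is over-reinforced for flexure under ACI limits.

ε_t ≈ 0.00336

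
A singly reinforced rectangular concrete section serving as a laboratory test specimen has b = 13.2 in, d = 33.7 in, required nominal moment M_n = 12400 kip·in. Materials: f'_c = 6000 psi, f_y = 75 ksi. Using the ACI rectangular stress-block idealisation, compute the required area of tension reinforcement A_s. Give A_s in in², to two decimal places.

A_s ≈ 5.39 in²

From M_n = 0.85 f'_c a b (d − a/2):
a = d − √(d² − 2M_n/(0.85 f'_c b)) = 33.7 − √(33.7² − 2 × 12400/(0.85 × 6 × 13.2)) = 6.000 in.
A_s = 0.85 f'_c a b / f_y = 0.85 × 6 × 6.000 × 13.2 / 75 = 5.386 in².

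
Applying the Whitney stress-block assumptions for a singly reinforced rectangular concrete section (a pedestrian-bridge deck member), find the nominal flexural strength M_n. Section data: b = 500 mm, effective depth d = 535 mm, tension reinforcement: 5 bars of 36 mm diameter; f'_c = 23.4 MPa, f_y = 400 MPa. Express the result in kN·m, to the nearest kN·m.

M_n ≈ 881 kN·m

A_s = 5 × 1018 = 5090 mm².
T = A_s f_y = 5090 × 400 = 2036000 N = 2036 kN.
From C = T: a = T/(0.85 f'_c b) = 2036000/(0.85 × 23.4 × 500) = 204.73 mm.
M_n = T(d − a/2) = 2036 kN × (535 − 102.365) mm = 880.84 kN·m.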